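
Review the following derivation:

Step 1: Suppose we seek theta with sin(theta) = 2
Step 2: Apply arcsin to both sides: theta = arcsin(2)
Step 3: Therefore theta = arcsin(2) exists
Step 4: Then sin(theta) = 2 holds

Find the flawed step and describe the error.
Step 2: Apply arcsin to both sides: theta = arcsin(2)

Step 2 applies arcsin to 2. However, arcsin(x) is only defined for x in [-1, 1] because sin(theta) can only produce values in that range. Since |2| > 1, arcsin(2) is undefined. There is no angle whose sine equals 2.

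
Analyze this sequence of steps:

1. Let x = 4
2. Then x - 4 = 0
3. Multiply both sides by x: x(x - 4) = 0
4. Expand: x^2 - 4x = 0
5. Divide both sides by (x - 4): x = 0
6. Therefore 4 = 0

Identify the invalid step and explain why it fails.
Step 5: Divide both sides by (x - 4): x = 0

Step 5 divides both sides by (x - 4). However, since x = 4, we have (x - 4) = 0. Division by zero is undefined, making this step invalid.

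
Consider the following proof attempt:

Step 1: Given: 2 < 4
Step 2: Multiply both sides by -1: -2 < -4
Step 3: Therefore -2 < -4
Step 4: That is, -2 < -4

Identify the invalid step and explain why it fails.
Step 2: Multiply both sides by -1: -2 < -4

Step 2 multiplies both sides by -1 but fails to reverse the inequality sign. When multiplying (or dividing) an inequality by a negative number, the direction must be reversed. Since 2 < 4, we should get -2 > -4, i.e., -2 > -4.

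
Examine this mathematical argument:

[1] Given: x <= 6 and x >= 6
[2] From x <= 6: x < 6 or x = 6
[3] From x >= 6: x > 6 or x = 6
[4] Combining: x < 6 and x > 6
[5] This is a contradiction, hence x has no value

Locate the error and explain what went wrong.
Step 4: Combining: x < 6 and x > 6

Step 4 incorrectly combines the conditions. From x <= 6 and x >= 6, the intersection is x = 6. The error treats the 'or' cases as 'and' requirements. The correct conclusion is that x = 6 is the unique solution, not that no solution exists.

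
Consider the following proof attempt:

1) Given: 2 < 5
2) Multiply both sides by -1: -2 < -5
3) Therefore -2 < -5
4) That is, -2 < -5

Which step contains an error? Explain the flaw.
Step 2: Multiply both sides by -1: -2 < -5

Step 2 multiplies both sides by -1 but fails to reverse the inequality sign. When multiplying (or dividing) an inequality by a negative number, the direction must be reversed. Since 2 < 5, we should get -2 > -5, i.e., -2 > -5.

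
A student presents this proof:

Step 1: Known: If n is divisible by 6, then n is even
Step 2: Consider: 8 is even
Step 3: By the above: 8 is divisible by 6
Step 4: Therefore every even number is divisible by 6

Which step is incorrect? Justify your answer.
Step 3: By the above: 8 is divisible by 6

Step 3 commits the fallacy of affirming the consequent. The known fact 'divisible by 6 → even' does NOT imply 'even → divisible by 6'. That would be the converse, which is false. For example, 8 is even but 8 ÷ 6 = 1.33, which is not an integer.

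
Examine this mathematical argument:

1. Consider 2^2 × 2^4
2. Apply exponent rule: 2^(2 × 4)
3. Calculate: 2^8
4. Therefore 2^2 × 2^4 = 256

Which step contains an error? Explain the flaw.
Step 2: Apply exponent rule: 2^(2 × 4)

Step 2 incorrectly states that a^b × a^c = a^(b×c). The correct rule is a^b × a^c = a^(b+c). The actual value is 2^2 × 2^4 = 2^6 = 64, not 2^8 = 256.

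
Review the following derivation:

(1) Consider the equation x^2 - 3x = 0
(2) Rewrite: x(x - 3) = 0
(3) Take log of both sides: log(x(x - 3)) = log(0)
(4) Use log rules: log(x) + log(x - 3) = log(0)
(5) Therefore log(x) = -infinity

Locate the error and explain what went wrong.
Step 3: Take log of both sides: log(x(x - 3)) = log(0)

Step 3 takes the logarithm of both sides, resulting in log(0) on the right side. The logarithm is only defined for positive numbers; log(0) is undefined (approaches negative infinity). This operation is invalid.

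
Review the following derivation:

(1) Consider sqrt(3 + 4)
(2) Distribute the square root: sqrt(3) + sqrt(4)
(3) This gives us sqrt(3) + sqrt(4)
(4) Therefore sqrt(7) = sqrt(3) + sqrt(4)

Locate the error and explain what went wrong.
Step 2: Distribute the square root: sqrt(3) + sqrt(4)

Step 2 incorrectly 'distributes' the square root over addition. The square root function does not distribute: sqrt(a + b) ≠ sqrt(a) + sqrt(b). In fact, sqrt(3 + 4) = sqrt(7) ≈ 2.6458, while sqrt(3) + sqrt(4) ≈ 3.7321.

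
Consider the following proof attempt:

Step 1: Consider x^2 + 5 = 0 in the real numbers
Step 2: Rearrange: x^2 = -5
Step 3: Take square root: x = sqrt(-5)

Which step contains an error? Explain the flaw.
Step 3: Take square root: x = sqrt(-5)

Step 3 takes the square root of -5, which is negative. In the real number system, the square root of a negative number is undefined. The equation x^2 + 5 = 0 has no real solutions. Square roots of negative numbers only exist in the complex numbers.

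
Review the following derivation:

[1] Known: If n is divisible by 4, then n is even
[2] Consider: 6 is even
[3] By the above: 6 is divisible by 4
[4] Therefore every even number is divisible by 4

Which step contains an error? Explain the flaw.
Step 3: By the above: 6 is divisible by 4

Step 3 commits the fallacy of affirming the consequent. The known fact 'divisible by 4 → even' does NOT imply 'even → divisible by 4'. That would be the converse, which is false. For example, 6 is even but 6 ÷ 4 = 1.50, which is not an integer.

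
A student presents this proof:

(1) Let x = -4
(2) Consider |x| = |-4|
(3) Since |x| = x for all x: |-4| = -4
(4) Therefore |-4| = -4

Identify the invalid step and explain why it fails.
Step 3: Since |x| = x for all x: |-4| = -4

Step 3 incorrectly states that |x| = x for all x. The correct definition is |x| = x when x >= 0, and |x| = -x when x < 0. Since -4 < 0, we have |-4| = -(-4) = 4, not -4.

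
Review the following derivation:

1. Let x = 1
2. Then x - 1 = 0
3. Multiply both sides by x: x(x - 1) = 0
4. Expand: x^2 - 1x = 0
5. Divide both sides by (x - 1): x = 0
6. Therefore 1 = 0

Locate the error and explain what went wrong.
Step 5: Divide both sides by (x - 1): x = 0

Step 5 divides both sides by (x - 1). However, since x = 1, we have (x - 1) = 0. Division by zero is undefined, making this step invalid.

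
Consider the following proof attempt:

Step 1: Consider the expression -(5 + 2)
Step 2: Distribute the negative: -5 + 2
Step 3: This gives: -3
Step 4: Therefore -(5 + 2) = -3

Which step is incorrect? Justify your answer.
Step 2: Distribute the negative: -5 + 2

Step 2 incorrectly distributes the negative sign. The correct distribution is -(5 + 2) = -5 - 2 = -7. The negative must be applied to both terms, not just the first. The error treats -(5 + 2) as -5 + 2, which equals -3 instead of -7.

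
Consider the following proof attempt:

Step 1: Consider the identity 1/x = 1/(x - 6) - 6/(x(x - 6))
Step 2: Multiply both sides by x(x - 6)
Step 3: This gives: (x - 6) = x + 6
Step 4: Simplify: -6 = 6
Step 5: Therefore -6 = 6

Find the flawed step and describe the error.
Step 3: This gives: (x - 6) = x + 6

Step 3 makes a sign error when clearing denominators. Multiplying -6/(x(x - 6)) by x(x - 6) gives -6, not +6. The correct result is (x - 6) = x - 6, which is trivially true, not (x - 6) = x + 6. (Step 1 is a valid identity: 1/(x - 6) - 6/(x(x - 6)) = (x - 6)/(x(x - 6)) = 1/x.)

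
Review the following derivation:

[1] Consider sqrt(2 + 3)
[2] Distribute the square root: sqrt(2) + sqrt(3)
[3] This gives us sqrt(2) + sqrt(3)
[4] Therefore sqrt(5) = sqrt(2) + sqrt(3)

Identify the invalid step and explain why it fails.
Step 2: Distribute the square root: sqrt(2) + sqrt(3)

Step 2 incorrectly 'distributes' the square root over addition. The square root function does not distribute: sqrt(a + b) ≠ sqrt(a) + sqrt(b). In fact, sqrt(2 + 3) = sqrt(5) ≈ 2.2361, while sqrt(2) + sqrt(3) ≈ 3.1463.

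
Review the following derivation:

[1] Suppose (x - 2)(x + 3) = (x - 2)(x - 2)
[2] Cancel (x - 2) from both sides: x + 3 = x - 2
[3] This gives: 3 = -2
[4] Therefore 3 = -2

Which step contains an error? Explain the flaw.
Step 2: Cancel (x - 2) from both sides: x + 3 = x - 2

Step 2 cancels (x - 2) from both sides. This is only valid if (x - 2) ≠ 0, i.e., x ≠ 2. When x = 2, both sides equal zero regardless of the other factors. The correct approach requires considering x = 2 as a separate case.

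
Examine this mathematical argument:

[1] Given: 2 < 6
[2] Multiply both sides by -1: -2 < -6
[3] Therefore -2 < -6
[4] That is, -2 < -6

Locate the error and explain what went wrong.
Step 2: Multiply both sides by -1: -2 < -6

Step 2 multiplies both sides by -1 but fails to reverse the inequality sign. When multiplying (or dividing) an inequality by a negative number, the direction must be reversed. Since 2 < 6, we should get -2 > -6, i.e., -2 > -6.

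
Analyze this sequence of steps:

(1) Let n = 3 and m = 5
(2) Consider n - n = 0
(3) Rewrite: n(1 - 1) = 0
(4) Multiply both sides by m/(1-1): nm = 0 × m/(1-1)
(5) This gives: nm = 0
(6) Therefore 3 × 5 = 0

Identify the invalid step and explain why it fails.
Step 4: Multiply both sides by m/(1-1): nm = 0 × m/(1-1)

Step 4 multiplies both sides by m/(1-1). However, 1-1 = 0, so this is multiplication by m/0, which is undefined. We cannot multiply by an undefined expression.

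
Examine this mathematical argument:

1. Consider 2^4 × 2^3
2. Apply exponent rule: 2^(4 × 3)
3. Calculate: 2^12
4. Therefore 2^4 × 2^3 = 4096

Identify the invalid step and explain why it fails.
Step 2: Apply exponent rule: 2^(4 × 3)

Step 2 incorrectly states that a^b × a^c = a^(b×c). The correct rule is a^b × a^c = a^(b+c). The actual value is 2^4 × 2^3 = 2^7 = 128, not 2^12 = 4096.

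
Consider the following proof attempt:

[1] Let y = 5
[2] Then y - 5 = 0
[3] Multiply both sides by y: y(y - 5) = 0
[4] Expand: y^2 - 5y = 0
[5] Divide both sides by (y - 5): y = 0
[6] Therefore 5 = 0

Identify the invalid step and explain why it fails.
Step 5: Divide both sides by (y - 5): y = 0

Step 5 divides both sides by (y - 5). However, since y = 5, we have (y - 5) = 0. Division by zero is undefined, making this step invalid.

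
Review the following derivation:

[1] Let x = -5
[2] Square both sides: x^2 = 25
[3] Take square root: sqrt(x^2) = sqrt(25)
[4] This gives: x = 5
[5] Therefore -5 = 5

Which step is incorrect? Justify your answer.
Step 4: This gives: x = 5

Step 4 incorrectly states that sqrt(x^2) = x. The correct identity is sqrt(x^2) = |x|. Since x = -5 < 0, we have sqrt(x^2) = |-5| = 5, not x = -5.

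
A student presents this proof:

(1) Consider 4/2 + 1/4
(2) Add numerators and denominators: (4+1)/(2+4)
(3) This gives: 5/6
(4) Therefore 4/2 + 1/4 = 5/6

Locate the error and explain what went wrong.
Step 2: Add numerators and denominators: (4+1)/(2+4)

Step 2 incorrectly adds fractions by separately adding numerators and denominators. This is wrong. The correct method requires a common denominator: 4/2 + 1/4 = (4×4 + 1×2)/(2×4) = 18/8 = 9/4. The method used gives 5/6, which is different.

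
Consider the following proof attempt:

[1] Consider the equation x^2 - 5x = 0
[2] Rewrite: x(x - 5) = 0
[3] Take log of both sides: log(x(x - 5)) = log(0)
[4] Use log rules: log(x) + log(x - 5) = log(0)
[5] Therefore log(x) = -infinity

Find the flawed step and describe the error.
Step 3: Take log of both sides: log(x(x - 5)) = log(0)

Step 3 takes the logarithm of both sides, resulting in log(0) on the right side. The logarithm is only defined for positive numbers; log(0) is undefined (approaches negative infinity). This operation is invalid.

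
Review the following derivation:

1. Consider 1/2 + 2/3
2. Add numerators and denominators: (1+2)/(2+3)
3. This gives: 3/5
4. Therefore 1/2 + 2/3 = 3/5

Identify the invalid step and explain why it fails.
Step 2: Add numerators and denominators: (1+2)/(2+3)

Step 2 incorrectly adds fractions by separately adding numerators and denominators. This is wrong. The correct method requires a common denominator: 1/2 + 2/3 = (1×3 + 2×2)/(2×3) = 7/6 = 7/6. The method used gives 3/5, which is different.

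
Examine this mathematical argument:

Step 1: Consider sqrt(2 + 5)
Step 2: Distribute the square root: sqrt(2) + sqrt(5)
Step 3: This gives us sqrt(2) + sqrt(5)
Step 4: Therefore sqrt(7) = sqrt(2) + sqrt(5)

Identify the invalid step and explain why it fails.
Step 2: Distribute the square root: sqrt(2) + sqrt(5)

Step 2 incorrectly 'distributes' the square root over addition. The square root function does not distribute: sqrt(a + b) ≠ sqrt(a) + sqrt(b). In fact, sqrt(2 + 5) = sqrt(7) ≈ 2.6458, while sqrt(2) + sqrt(5) ≈ 3.6503.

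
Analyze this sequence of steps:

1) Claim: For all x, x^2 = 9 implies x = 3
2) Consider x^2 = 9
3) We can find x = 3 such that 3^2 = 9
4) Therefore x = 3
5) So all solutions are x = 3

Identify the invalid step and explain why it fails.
Step 4: Therefore x = 3

Step 4 incorrectly concludes that x = 3 is the only solution. The proof shows that x = 3 is A solution (existence), but does not show it is the ONLY solution (uniqueness). In fact, x = -3 is also a solution since (-3)^2 = 9. Finding one solution doesn't prove there are no others.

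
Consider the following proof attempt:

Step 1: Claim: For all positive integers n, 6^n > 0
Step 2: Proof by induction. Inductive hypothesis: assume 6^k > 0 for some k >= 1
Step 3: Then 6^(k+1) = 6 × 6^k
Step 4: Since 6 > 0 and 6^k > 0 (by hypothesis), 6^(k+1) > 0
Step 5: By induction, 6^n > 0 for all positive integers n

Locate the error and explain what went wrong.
Step 5: By induction, 6^n > 0 for all positive integers n

Step 5 concludes the proof by induction, but no base case was ever established. A valid induction proof requires: (1) a base case proving 6^1 > 0, and (2) an inductive step showing IF 6^k > 0 THEN 6^(k+1) > 0. Steps 2-4 correctly establish the inductive step, but without the base case the conclusion in step 5 does not follow.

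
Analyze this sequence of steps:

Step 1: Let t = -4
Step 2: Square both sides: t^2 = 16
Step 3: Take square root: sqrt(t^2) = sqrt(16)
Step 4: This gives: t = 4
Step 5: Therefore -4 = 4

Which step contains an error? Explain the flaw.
Step 4: This gives: t = 4

Step 4 incorrectly states that sqrt(t^2) = t. The correct identity is sqrt(t^2) = |t|. Since t = -4 < 0, we have sqrt(t^2) = |-4| = 4, not t = -4.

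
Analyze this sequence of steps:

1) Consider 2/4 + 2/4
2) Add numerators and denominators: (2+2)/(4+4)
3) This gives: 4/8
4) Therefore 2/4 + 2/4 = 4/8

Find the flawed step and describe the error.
Step 2: Add numerators and denominators: (2+2)/(4+4)

Step 2 incorrectly adds fractions by separately adding numerators and denominators. This is wrong. The correct method requires a common denominator: 2/4 + 2/4 = (2×4 + 2×4)/(4×4) = 16/16 = 1. The method used gives 4/8, which is different.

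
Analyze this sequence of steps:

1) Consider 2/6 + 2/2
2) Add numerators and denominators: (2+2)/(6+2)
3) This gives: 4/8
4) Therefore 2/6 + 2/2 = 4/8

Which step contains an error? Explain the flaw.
Step 2: Add numerators and denominators: (2+2)/(6+2)

Step 2 incorrectly adds fractions by separately adding numerators and denominators. This is wrong. The correct method requires a common denominator: 2/6 + 2/2 = (2×2 + 2×6)/(6×2) = 16/12 = 4/3. The method used gives 4/8, which is different.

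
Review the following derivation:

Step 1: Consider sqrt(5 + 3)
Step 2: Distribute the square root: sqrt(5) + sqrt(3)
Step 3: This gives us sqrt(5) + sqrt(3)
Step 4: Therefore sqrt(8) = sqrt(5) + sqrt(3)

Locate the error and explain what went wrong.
Step 2: Distribute the square root: sqrt(5) + sqrt(3)

Step 2 incorrectly 'distributes' the square root over addition. The square root function does not distribute: sqrt(a + b) ≠ sqrt(a) + sqrt(b). In fact, sqrt(5 + 3) = sqrt(8) ≈ 2.8284, while sqrt(5) + sqrt(3) ≈ 3.9681.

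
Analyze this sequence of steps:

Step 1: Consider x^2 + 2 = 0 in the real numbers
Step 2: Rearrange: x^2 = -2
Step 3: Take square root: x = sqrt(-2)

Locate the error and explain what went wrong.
Step 3: Take square root: x = sqrt(-2)

Step 3 takes the square root of -2, which is negative. In the real number system, the square root of a negative number is undefined. The equation x^2 + 2 = 0 has no real solutions. Square roots of negative numbers only exist in the complex numbers.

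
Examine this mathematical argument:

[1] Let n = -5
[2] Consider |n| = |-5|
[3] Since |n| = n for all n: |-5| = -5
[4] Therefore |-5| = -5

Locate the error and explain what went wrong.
Step 3: Since |n| = n for all n: |-5| = -5

Step 3 incorrectly states that |n| = n for all n. The correct definition is |n| = n when n >= 0, and |n| = -n when n < 0. Since -5 < 0, we have |-5| = -(-5) = 5, not -5.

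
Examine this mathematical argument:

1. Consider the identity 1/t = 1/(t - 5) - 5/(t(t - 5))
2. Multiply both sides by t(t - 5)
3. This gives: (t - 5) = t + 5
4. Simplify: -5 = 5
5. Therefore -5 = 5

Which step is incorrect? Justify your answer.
Step 3: This gives: (t - 5) = t + 5

Step 3 makes a sign error when clearing denominators. Multiplying -5/(t(t - 5)) by t(t - 5) gives -5, not +5. The correct result is (t - 5) = t - 5, which is trivially true, not (t - 5) = t + 5. (Step 1 is a valid identity: 1/(t - 5) - 5/(t(t - 5)) = (t - 5)/(t(t - 5)) = 1/t.)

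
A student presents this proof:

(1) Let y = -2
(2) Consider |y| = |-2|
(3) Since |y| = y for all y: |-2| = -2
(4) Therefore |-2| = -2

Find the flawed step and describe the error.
Step 3: Since |y| = y for all y: |-2| = -2

Step 3 incorrectly states that |y| = y for all y. The correct definition is |y| = y when y >= 0, and |y| = -y when y < 0. Since -2 < 0, we have |-2| = -(-2) = 2, not -2.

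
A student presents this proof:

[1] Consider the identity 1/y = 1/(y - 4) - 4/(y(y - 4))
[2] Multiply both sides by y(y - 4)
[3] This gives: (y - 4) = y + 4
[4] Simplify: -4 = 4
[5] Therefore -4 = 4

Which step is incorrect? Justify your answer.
Step 3: This gives: (y - 4) = y + 4

Step 3 makes a sign error when clearing denominators. Multiplying -4/(y(y - 4)) by y(y - 4) gives -4, not +4. The correct result is (y - 4) = y - 4, which is trivially true, not (y - 4) = y + 4. (Step 1 is a valid identity: 1/(y - 4) - 4/(y(y - 4)) = (y - 4)/(y(y - 4)) = 1/y.)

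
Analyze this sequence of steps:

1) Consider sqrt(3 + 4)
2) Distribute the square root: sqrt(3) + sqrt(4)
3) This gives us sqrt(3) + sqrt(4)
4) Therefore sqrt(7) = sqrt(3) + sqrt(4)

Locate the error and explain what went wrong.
Step 2: Distribute the square root: sqrt(3) + sqrt(4)

Step 2 incorrectly 'distributes' the square root over addition. The square root function does not distribute: sqrt(a + b) ≠ sqrt(a) + sqrt(b). In fact, sqrt(3 + 4) = sqrt(7) ≈ 2.6458, while sqrt(3) + sqrt(4) ≈ 3.7321.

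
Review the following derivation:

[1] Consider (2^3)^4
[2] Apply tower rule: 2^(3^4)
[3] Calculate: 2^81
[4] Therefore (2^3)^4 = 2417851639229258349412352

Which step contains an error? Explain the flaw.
Step 2: Apply tower rule: 2^(3^4)

Step 2 incorrectly states that (a^b)^c = a^(b^c). The correct rule is (a^b)^c = a^(b×c). The actual value is (2^3)^4 = 2^12 = 4096, not 2^81 = 2417851639229258349412352.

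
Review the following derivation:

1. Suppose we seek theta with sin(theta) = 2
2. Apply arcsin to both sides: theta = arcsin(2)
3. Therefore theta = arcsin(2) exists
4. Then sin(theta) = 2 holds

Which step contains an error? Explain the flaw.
Step 2: Apply arcsin to both sides: theta = arcsin(2)

Step 2 applies arcsin to 2. However, arcsin(x) is only defined for x in [-1, 1] because sin(theta) can only produce values in that range. Since |2| > 1, arcsin(2) is undefined. There is no angle whose sine equals 2.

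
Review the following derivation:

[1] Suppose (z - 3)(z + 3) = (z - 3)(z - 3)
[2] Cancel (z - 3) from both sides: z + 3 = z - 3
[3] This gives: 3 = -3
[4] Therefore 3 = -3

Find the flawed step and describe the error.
Step 2: Cancel (z - 3) from both sides: z + 3 = z - 3

Step 2 cancels (z - 3) from both sides. This is only valid if (z - 3) ≠ 0, i.e., z ≠ 3. When z = 3, both sides equal zero regardless of the other factors. The correct approach requires considering z = 3 as a separate case.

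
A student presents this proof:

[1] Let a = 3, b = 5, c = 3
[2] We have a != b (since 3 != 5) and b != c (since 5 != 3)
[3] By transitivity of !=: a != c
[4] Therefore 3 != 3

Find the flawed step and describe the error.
Step 3: By transitivity of !=: a != c

Step 3 incorrectly applies transitivity to the '!=' relation. Transitivity states: if a R b and b R c, then a R c. However, '!=' is not transitive. Counterexample: 3 != 5 and 5 != 3, but 3 = 3 (both equal 3). Transitivity holds for relations like <, <=, =, but not for !=.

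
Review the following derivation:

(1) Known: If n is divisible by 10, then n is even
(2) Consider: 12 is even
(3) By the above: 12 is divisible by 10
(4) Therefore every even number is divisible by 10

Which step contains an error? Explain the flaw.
Step 3: By the above: 12 is divisible by 10

Step 3 commits the fallacy of affirming the consequent. The known fact 'divisible by 10 → even' does NOT imply 'even → divisible by 10'. That would be the converse, which is false. For example, 12 is even but 12 ÷ 10 = 1.20, which is not an integer.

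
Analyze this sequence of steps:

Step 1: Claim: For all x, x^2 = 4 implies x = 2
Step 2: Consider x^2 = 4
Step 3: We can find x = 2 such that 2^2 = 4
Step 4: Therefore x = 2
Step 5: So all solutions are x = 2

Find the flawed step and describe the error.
Step 4: Therefore x = 2

Step 4 incorrectly concludes that x = 2 is the only solution. The proof shows that x = 2 is A solution (existence), but does not show it is the ONLY solution (uniqueness). In fact, x = -2 is also a solution since (-2)^2 = 4. Finding one solution doesn't prove there are no others.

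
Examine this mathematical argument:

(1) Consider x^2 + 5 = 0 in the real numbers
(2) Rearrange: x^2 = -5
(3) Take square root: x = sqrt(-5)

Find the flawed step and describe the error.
Step 3: Take square root: x = sqrt(-5)

Step 3 takes the square root of -5, which is negative. In the real number system, the square root of a negative number is undefined. The equation x^2 + 5 = 0 has no real solutions. Square roots of negative numbers only exist in the complex numbers.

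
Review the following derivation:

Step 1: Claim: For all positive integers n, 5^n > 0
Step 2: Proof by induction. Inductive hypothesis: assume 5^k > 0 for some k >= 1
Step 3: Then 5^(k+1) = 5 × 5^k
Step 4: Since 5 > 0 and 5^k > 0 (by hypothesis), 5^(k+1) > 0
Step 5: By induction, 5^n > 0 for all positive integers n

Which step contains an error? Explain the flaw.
Step 5: By induction, 5^n > 0 for all positive integers n

Step 5 concludes the proof by induction, but no base case was ever established. A valid induction proof requires: (1) a base case proving 5^1 > 0, and (2) an inductive step showing IF 5^k > 0 THEN 5^(k+1) > 0. Steps 2-4 correctly establish the inductive step, but without the base case the conclusion in step 5 does not follow.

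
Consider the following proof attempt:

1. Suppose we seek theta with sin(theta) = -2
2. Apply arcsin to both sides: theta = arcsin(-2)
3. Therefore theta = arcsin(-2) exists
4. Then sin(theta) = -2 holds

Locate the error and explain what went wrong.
Step 2: Apply arcsin to both sides: theta = arcsin(-2)

Step 2 applies arcsin to -2. However, arcsin(x) is only defined for x in [-1, 1] because sin(theta) can only produce values in that range. Since |-2| > 1, arcsin(-2) is undefined. There is no angle whose sine equals -2.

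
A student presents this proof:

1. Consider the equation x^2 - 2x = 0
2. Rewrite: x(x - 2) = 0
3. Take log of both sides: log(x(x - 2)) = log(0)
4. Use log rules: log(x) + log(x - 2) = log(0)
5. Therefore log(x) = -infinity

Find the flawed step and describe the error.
Step 3: Take log of both sides: log(x(x - 2)) = log(0)

Step 3 takes the logarithm of both sides, resulting in log(0) on the right side. The logarithm is only defined for positive numbers; log(0) is undefined (approaches negative infinity). This operation is invalid.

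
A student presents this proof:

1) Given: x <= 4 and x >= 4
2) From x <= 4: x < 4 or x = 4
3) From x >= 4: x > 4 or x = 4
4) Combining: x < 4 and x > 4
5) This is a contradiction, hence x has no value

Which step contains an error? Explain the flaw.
Step 4: Combining: x < 4 and x > 4

Step 4 incorrectly combines the conditions. From x <= 4 and x >= 4, the intersection is x = 4. The error treats the 'or' cases as 'and' requirements. The correct conclusion is that x = 4 is the unique solution, not that no solution exists.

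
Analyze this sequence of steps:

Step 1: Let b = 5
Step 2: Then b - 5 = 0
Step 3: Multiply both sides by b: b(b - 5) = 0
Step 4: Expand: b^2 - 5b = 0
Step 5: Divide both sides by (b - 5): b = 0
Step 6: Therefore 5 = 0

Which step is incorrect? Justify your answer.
Step 5: Divide both sides by (b - 5): b = 0

Step 5 divides both sides by (b - 5). However, since b = 5, we have (b - 5) = 0. Division by zero is undefined, making this step invalid.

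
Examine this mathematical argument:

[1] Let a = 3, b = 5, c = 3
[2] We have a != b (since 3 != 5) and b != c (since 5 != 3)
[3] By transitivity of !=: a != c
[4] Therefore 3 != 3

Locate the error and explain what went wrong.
Step 3: By transitivity of !=: a != c

Step 3 incorrectly applies transitivity to the '!=' relation. Transitivity states: if a R b and b R c, then a R c. However, '!=' is not transitive. Counterexample: 3 != 5 and 5 != 3, but 3 = 3 (both equal 3). Transitivity holds for relations like <, <=, =, but not for !=.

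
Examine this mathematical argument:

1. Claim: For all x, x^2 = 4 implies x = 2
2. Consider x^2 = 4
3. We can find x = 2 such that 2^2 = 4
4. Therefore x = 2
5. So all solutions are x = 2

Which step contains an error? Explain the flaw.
Step 4: Therefore x = 2

Step 4 incorrectly concludes that x = 2 is the only solution. The proof shows that x = 2 is A solution (existence), but does not show it is the ONLY solution (uniqueness). In fact, x = -2 is also a solution since (-2)^2 = 4. Finding one solution doesn't prove there are no others.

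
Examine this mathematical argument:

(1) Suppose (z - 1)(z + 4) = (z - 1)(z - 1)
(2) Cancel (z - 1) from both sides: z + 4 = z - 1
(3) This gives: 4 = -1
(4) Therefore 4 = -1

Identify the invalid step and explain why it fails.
Step 2: Cancel (z - 1) from both sides: z + 4 = z - 1

Step 2 cancels (z - 1) from both sides. This is only valid if (z - 1) ≠ 0, i.e., z ≠ 1. When z = 1, both sides equal zero regardless of the other factors. The correct approach requires considering z = 1 as a separate case.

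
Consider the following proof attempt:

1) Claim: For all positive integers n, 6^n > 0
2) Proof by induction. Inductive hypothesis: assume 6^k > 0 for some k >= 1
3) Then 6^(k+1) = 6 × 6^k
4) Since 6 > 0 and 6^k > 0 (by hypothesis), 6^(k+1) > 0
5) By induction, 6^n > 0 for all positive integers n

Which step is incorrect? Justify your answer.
Step 5: By induction, 6^n > 0 for all positive integers n

Step 5 concludes the proof by induction, but no base case was ever established. A valid induction proof requires: (1) a base case proving 6^1 > 0, and (2) an inductive step showing IF 6^k > 0 THEN 6^(k+1) > 0. Steps 2-4 correctly establish the inductive step, but without the base case the conclusion in step 5 does not follow.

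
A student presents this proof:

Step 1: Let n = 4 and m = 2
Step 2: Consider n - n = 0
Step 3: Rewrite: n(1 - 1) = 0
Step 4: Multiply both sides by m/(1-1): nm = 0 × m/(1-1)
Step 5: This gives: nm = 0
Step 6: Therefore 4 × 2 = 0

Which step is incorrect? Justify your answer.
Step 4: Multiply both sides by m/(1-1): nm = 0 × m/(1-1)

Step 4 multiplies both sides by m/(1-1). However, 1-1 = 0, so this is multiplication by m/0, which is undefined. We cannot multiply by an undefined expression.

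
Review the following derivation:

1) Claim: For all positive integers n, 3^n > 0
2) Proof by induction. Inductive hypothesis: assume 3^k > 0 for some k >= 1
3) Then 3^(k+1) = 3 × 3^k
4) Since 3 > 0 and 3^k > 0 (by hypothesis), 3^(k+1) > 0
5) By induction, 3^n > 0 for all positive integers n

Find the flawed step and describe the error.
Step 5: By induction, 3^n > 0 for all positive integers n

Step 5 concludes the proof by induction, but no base case was ever established. A valid induction proof requires: (1) a base case proving 3^1 > 0, and (2) an inductive step showing IF 3^k > 0 THEN 3^(k+1) > 0. Steps 2-4 correctly establish the inductive step, but without the base case the conclusion in step 5 does not follow.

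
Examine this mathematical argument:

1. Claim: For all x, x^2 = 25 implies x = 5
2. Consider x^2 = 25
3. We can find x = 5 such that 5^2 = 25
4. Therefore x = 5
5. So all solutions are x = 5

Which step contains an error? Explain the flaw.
Step 4: Therefore x = 5

Step 4 incorrectly concludes that x = 5 is the only solution. The proof shows that x = 5 is A solution (existence), but does not show it is the ONLY solution (uniqueness). In fact, x = -5 is also a solution since (-5)^2 = 25. Finding one solution doesn't prove there are no others.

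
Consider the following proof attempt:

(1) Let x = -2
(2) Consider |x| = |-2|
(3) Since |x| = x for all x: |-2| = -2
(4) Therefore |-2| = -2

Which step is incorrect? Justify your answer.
Step 3: Since |x| = x for all x: |-2| = -2

Step 3 incorrectly states that |x| = x for all x. The correct definition is |x| = x when x >= 0, and |x| = -x when x < 0. Since -2 < 0, we have |-2| = -(-2) = 2, not -2.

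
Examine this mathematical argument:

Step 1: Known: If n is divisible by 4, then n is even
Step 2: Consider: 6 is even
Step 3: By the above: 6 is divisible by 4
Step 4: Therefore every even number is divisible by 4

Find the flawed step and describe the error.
Step 3: By the above: 6 is divisible by 4

Step 3 commits the fallacy of affirming the consequent. The known fact 'divisible by 4 → even' does NOT imply 'even → divisible by 4'. That would be the converse, which is false. For example, 6 is even but 6 ÷ 4 = 1.50, which is not an integer.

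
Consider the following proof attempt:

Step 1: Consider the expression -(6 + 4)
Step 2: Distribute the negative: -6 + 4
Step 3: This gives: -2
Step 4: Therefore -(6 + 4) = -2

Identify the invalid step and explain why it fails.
Step 2: Distribute the negative: -6 + 4

Step 2 incorrectly distributes the negative sign. The correct distribution is -(6 + 4) = -6 - 4 = -10. The negative must be applied to both terms, not just the first. The error treats -(6 + 4) as -6 + 4, which equals -2 instead of -10.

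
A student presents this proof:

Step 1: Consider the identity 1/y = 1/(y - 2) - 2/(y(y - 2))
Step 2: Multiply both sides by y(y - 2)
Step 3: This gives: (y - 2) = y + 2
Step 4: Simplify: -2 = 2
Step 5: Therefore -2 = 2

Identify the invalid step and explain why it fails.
Step 3: This gives: (y - 2) = y + 2

Step 3 makes a sign error when clearing denominators. Multiplying -2/(y(y - 2)) by y(y - 2) gives -2, not +2. The correct result is (y - 2) = y - 2, which is trivially true, not (y - 2) = y + 2. (Step 1 is a valid identity: 1/(y - 2) - 2/(y(y - 2)) = (y - 2)/(y(y - 2)) = 1/y.)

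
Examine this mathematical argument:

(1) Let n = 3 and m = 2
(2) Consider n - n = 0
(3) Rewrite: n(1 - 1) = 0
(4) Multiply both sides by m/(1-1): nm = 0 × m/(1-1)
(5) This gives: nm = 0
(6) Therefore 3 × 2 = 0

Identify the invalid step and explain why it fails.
Step 4: Multiply both sides by m/(1-1): nm = 0 × m/(1-1)

Step 4 multiplies both sides by m/(1-1). However, 1-1 = 0, so this is multiplication by m/0, which is undefined. We cannot multiply by an undefined expression.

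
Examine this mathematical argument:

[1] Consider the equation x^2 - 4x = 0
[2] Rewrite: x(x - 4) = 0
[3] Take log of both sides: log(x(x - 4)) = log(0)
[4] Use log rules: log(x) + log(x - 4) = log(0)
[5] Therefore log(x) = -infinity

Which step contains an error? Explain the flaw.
Step 3: Take log of both sides: log(x(x - 4)) = log(0)

Step 3 takes the logarithm of both sides, resulting in log(0) on the right side. The logarithm is only defined for positive numbers; log(0) is undefined (approaches negative infinity). This operation is invalid.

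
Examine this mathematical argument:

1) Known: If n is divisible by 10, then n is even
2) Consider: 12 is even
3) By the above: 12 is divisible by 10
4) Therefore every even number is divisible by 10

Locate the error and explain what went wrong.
Step 3: By the above: 12 is divisible by 10

Step 3 commits the fallacy of affirming the consequent. The known fact 'divisible by 10 → even' does NOT imply 'even → divisible by 10'. That would be the converse, which is false. For example, 12 is even but 12 ÷ 10 = 1.20, which is not an integer.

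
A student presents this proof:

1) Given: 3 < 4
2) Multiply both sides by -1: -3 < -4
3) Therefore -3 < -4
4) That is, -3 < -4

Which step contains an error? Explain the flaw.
Step 2: Multiply both sides by -1: -3 < -4

Step 2 multiplies both sides by -1 but fails to reverse the inequality sign. When multiplying (or dividing) an inequality by a negative number, the direction must be reversed. Since 3 < 4, we should get -3 > -4, i.e., -3 > -4.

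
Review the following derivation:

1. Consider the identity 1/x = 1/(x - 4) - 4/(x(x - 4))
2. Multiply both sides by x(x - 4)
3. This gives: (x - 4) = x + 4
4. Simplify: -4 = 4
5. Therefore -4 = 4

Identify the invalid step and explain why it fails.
Step 3: This gives: (x - 4) = x + 4

Step 3 makes a sign error when clearing denominators. Multiplying -4/(x(x - 4)) by x(x - 4) gives -4, not +4. The correct result is (x - 4) = x - 4, which is trivially true, not (x - 4) = x + 4. (Step 1 is a valid identity: 1/(x - 4) - 4/(x(x - 4)) = (x - 4)/(x(x - 4)) = 1/x.)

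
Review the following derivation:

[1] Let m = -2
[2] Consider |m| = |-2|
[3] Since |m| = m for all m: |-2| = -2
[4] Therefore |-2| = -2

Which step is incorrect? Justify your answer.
Step 3: Since |m| = m for all m: |-2| = -2

Step 3 incorrectly states that |m| = m for all m. The correct definition is |m| = m when m >= 0, and |m| = -m when m < 0. Since -2 < 0, we have |-2| = -(-2) = 2, not -2.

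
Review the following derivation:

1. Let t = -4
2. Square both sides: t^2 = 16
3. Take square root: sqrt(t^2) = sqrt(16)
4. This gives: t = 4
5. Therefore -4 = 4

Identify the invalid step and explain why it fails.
Step 4: This gives: t = 4

Step 4 incorrectly states that sqrt(t^2) = t. The correct identity is sqrt(t^2) = |t|. Since t = -4 < 0, we have sqrt(t^2) = |-4| = 4, not t = -4.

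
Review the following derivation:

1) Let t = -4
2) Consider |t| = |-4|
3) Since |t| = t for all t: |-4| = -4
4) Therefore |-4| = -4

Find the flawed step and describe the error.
Step 3: Since |t| = t for all t: |-4| = -4

Step 3 incorrectly states that |t| = t for all t. The correct definition is |t| = t when t >= 0, and |t| = -t when t < 0. Since -4 < 0, we have |-4| = -(-4) = 4, not -4.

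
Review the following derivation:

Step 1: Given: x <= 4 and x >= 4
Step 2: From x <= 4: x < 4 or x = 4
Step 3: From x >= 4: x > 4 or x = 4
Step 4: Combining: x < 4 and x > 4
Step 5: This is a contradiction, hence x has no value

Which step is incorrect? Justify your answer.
Step 4: Combining: x < 4 and x > 4

Step 4 incorrectly combines the conditions. From x <= 4 and x >= 4, the intersection is x = 4. The error treats the 'or' cases as 'and' requirements. The correct conclusion is that x = 4 is the unique solution, not that no solution exists.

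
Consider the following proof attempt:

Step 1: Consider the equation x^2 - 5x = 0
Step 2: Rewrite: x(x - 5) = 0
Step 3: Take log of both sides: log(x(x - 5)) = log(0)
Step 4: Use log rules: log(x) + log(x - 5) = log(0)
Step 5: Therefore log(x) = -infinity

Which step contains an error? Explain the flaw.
Step 3: Take log of both sides: log(x(x - 5)) = log(0)

Step 3 takes the logarithm of both sides, resulting in log(0) on the right side. The logarithm is only defined for positive numbers; log(0) is undefined (approaches negative infinity). This operation is invalid.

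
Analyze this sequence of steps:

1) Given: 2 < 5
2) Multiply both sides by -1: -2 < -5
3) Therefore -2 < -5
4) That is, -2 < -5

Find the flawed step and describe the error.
Step 2: Multiply both sides by -1: -2 < -5

Step 2 multiplies both sides by -1 but fails to reverse the inequality sign. When multiplying (or dividing) an inequality by a negative number, the direction must be reversed. Since 2 < 5, we should get -2 > -5, i.e., -2 > -5.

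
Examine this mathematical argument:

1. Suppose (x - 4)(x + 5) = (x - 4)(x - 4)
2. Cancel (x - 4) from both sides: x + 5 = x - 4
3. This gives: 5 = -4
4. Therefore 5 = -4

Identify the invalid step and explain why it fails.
Step 2: Cancel (x - 4) from both sides: x + 5 = x - 4

Step 2 cancels (x - 4) from both sides. This is only valid if (x - 4) ≠ 0, i.e., x ≠ 4. When x = 4, both sides equal zero regardless of the other factors. The correct approach requires considering x = 4 as a separate case.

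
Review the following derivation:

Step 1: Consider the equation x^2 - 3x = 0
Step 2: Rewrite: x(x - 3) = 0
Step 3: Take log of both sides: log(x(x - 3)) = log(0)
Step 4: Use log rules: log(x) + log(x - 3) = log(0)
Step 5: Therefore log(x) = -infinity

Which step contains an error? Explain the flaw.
Step 3: Take log of both sides: log(x(x - 3)) = log(0)

Step 3 takes the logarithm of both sides, resulting in log(0) on the right side. The logarithm is only defined for positive numbers; log(0) is undefined (approaches negative infinity). This operation is invalid.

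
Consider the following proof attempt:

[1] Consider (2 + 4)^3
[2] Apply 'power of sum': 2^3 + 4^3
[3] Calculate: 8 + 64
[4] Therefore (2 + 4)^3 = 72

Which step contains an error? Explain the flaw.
Step 2: Apply 'power of sum': 2^3 + 4^3

Step 2 incorrectly applies a non-existent rule '(a+b)^n = a^n + b^n'. This is false in general. The correct expansion uses the binomial theorem. The actual value is (2 + 4)^3 = 6^3 = 216, not 72.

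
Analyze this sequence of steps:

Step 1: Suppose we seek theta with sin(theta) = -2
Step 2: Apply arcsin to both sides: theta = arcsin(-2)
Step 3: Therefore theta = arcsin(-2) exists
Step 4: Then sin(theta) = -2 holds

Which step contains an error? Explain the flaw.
Step 2: Apply arcsin to both sides: theta = arcsin(-2)

Step 2 applies arcsin to -2. However, arcsin(x) is only defined for x in [-1, 1] because sin(theta) can only produce values in that range. Since |-2| > 1, arcsin(-2) is undefined. There is no angle whose sine equals -2.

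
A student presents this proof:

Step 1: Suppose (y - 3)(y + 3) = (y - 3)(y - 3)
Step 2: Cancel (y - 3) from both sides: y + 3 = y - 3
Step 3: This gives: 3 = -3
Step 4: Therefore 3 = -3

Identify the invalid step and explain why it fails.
Step 2: Cancel (y - 3) from both sides: y + 3 = y - 3

Step 2 cancels (y - 3) from both sides. This is only valid if (y - 3) ≠ 0, i.e., y ≠ 3. When y = 3, both sides equal zero regardless of the other factors. The correct approach requires considering y = 3 as a separate case.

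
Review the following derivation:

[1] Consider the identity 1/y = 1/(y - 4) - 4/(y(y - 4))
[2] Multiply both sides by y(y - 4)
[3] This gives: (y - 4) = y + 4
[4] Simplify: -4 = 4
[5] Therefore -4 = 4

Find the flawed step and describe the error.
Step 3: This gives: (y - 4) = y + 4

Step 3 makes a sign error when clearing denominators. Multiplying -4/(y(y - 4)) by y(y - 4) gives -4, not +4. The correct result is (y - 4) = y - 4, which is trivially true, not (y - 4) = y + 4. (Step 1 is a valid identity: 1/(y - 4) - 4/(y(y - 4)) = (y - 4)/(y(y - 4)) = 1/y.)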